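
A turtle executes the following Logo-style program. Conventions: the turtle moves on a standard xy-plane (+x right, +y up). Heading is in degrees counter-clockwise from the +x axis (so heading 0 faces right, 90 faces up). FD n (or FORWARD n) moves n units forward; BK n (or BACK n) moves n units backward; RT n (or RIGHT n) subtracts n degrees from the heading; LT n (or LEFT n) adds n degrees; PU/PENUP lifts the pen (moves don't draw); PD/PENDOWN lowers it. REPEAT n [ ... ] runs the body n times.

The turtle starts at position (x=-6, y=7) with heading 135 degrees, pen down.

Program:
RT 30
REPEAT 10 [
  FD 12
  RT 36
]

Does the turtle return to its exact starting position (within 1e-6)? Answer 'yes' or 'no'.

Answer: yes

Derivation:
Executing turtle program step by step:
Start: pos=(-6,7), heading=135, pen down
RT 30: heading 135 -> 105
REPEAT 10 [
  -- iteration 1/10 --
  FD 12: (-6,7) -> (-9.106,18.591) [heading=105, draw]
  RT 36: heading 105 -> 69
  -- iteration 2/10 --
  FD 12: (-9.106,18.591) -> (-4.805,29.794) [heading=69, draw]
  RT 36: heading 69 -> 33
  -- iteration 3/10 --
  FD 12: (-4.805,29.794) -> (5.259,36.33) [heading=33, draw]
  RT 36: heading 33 -> 357
  -- iteration 4/10 --
  FD 12: (5.259,36.33) -> (17.242,35.702) [heading=357, draw]
  RT 36: heading 357 -> 321
  -- iteration 5/10 --
  FD 12: (17.242,35.702) -> (26.568,28.15) [heading=321, draw]
  RT 36: heading 321 -> 285
  -- iteration 6/10 --
  FD 12: (26.568,28.15) -> (29.674,16.559) [heading=285, draw]
  RT 36: heading 285 -> 249
  -- iteration 7/10 --
  FD 12: (29.674,16.559) -> (25.373,5.356) [heading=249, draw]
  RT 36: heading 249 -> 213
  -- iteration 8/10 --
  FD 12: (25.373,5.356) -> (15.309,-1.18) [heading=213, draw]
  RT 36: heading 213 -> 177
  -- iteration 9/10 --
  FD 12: (15.309,-1.18) -> (3.326,-0.552) [heading=177, draw]
  RT 36: heading 177 -> 141
  -- iteration 10/10 --
  FD 12: (3.326,-0.552) -> (-6,7) [heading=141, draw]
  RT 36: heading 141 -> 105
]
Final: pos=(-6,7), heading=105, 10 segment(s) drawn

Start position: (-6, 7)
Final position: (-6, 7)
Distance = 0; < 1e-6 -> CLOSED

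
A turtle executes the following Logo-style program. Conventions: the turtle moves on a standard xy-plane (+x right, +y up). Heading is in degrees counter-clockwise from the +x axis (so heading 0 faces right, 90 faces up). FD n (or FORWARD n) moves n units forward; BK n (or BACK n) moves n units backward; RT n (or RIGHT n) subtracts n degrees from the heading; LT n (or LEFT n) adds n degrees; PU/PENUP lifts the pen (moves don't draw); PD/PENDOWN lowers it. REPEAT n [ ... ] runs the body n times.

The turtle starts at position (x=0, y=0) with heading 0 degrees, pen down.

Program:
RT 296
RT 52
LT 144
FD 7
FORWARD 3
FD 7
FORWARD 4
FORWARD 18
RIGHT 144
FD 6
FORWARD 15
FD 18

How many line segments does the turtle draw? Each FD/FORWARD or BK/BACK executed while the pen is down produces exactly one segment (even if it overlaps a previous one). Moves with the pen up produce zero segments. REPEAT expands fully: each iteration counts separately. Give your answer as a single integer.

Answer: 8

Derivation:
Executing turtle program step by step:
Start: pos=(0,0), heading=0, pen down
RT 296: heading 0 -> 64
RT 52: heading 64 -> 12
LT 144: heading 12 -> 156
FD 7: (0,0) -> (-6.395,2.847) [heading=156, draw]
FD 3: (-6.395,2.847) -> (-9.135,4.067) [heading=156, draw]
FD 7: (-9.135,4.067) -> (-15.53,6.915) [heading=156, draw]
FD 4: (-15.53,6.915) -> (-19.184,8.541) [heading=156, draw]
FD 18: (-19.184,8.541) -> (-35.628,15.863) [heading=156, draw]
RT 144: heading 156 -> 12
FD 6: (-35.628,15.863) -> (-29.759,17.11) [heading=12, draw]
FD 15: (-29.759,17.11) -> (-15.087,20.229) [heading=12, draw]
FD 18: (-15.087,20.229) -> (2.519,23.971) [heading=12, draw]
Final: pos=(2.519,23.971), heading=12, 8 segment(s) drawn
Segments drawn: 8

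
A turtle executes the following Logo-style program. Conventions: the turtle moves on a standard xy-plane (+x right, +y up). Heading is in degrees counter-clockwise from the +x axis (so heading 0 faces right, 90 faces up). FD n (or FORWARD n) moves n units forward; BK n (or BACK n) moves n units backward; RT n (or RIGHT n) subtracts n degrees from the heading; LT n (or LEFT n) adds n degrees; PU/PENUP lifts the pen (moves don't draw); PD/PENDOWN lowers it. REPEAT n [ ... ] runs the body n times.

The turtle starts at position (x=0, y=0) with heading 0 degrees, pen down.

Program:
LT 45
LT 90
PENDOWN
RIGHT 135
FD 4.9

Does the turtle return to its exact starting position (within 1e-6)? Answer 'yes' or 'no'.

Answer: no

Derivation:
Executing turtle program step by step:
Start: pos=(0,0), heading=0, pen down
LT 45: heading 0 -> 45
LT 90: heading 45 -> 135
PD: pen down
RT 135: heading 135 -> 0
FD 4.9: (0,0) -> (4.9,0) [heading=0, draw]
Final: pos=(4.9,0), heading=0, 1 segment(s) drawn

Start position: (0, 0)
Final position: (4.9, 0)
Distance = 4.9; >= 1e-6 -> NOT closed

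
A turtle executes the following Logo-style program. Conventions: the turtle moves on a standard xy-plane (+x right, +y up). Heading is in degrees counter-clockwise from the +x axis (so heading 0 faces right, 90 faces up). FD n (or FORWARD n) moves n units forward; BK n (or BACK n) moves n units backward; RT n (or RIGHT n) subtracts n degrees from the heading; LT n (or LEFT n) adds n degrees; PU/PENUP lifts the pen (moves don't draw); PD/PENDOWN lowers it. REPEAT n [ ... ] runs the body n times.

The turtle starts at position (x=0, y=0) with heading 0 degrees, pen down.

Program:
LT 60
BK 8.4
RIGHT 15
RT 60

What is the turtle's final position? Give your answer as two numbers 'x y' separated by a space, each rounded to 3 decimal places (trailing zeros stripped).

Answer: -4.2 -7.275

Derivation:
Executing turtle program step by step:
Start: pos=(0,0), heading=0, pen down
LT 60: heading 0 -> 60
BK 8.4: (0,0) -> (-4.2,-7.275) [heading=60, draw]
RT 15: heading 60 -> 45
RT 60: heading 45 -> 345
Final: pos=(-4.2,-7.275), heading=345, 1 segment(s) drawn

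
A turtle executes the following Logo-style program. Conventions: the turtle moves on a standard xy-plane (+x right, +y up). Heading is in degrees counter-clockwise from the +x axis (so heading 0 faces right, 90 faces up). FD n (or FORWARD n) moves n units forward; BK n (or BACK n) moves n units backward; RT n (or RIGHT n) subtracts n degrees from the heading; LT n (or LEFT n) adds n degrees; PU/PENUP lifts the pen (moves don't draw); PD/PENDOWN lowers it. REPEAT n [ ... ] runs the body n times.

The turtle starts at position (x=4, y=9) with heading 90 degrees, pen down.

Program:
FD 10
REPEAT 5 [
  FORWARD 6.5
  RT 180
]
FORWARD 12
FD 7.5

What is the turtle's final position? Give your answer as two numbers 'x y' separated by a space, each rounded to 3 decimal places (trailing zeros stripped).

Executing turtle program step by step:
Start: pos=(4,9), heading=90, pen down
FD 10: (4,9) -> (4,19) [heading=90, draw]
REPEAT 5 [
  -- iteration 1/5 --
  FD 6.5: (4,19) -> (4,25.5) [heading=90, draw]
  RT 180: heading 90 -> 270
  -- iteration 2/5 --
  FD 6.5: (4,25.5) -> (4,19) [heading=270, draw]
  RT 180: heading 270 -> 90
  -- iteration 3/5 --
  FD 6.5: (4,19) -> (4,25.5) [heading=90, draw]
  RT 180: heading 90 -> 270
  -- iteration 4/5 --
  FD 6.5: (4,25.5) -> (4,19) [heading=270, draw]
  RT 180: heading 270 -> 90
  -- iteration 5/5 --
  FD 6.5: (4,19) -> (4,25.5) [heading=90, draw]
  RT 180: heading 90 -> 270
]
FD 12: (4,25.5) -> (4,13.5) [heading=270, draw]
FD 7.5: (4,13.5) -> (4,6) [heading=270, draw]
Final: pos=(4,6), heading=270, 8 segment(s) drawn

Answer: 4 6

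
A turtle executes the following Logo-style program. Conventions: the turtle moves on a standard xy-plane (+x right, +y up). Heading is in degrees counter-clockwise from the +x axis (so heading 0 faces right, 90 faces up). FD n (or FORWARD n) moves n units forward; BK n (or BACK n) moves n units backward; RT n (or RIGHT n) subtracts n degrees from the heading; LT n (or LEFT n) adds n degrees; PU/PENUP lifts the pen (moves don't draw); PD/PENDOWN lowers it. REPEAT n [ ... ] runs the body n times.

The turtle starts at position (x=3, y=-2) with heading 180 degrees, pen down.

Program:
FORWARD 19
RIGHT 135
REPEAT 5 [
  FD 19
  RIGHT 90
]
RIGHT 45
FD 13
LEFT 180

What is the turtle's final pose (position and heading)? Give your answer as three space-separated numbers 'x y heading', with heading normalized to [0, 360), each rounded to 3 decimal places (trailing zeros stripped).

Executing turtle program step by step:
Start: pos=(3,-2), heading=180, pen down
FD 19: (3,-2) -> (-16,-2) [heading=180, draw]
RT 135: heading 180 -> 45
REPEAT 5 [
  -- iteration 1/5 --
  FD 19: (-16,-2) -> (-2.565,11.435) [heading=45, draw]
  RT 90: heading 45 -> 315
  -- iteration 2/5 --
  FD 19: (-2.565,11.435) -> (10.87,-2) [heading=315, draw]
  RT 90: heading 315 -> 225
  -- iteration 3/5 --
  FD 19: (10.87,-2) -> (-2.565,-15.435) [heading=225, draw]
  RT 90: heading 225 -> 135
  -- iteration 4/5 --
  FD 19: (-2.565,-15.435) -> (-16,-2) [heading=135, draw]
  RT 90: heading 135 -> 45
  -- iteration 5/5 --
  FD 19: (-16,-2) -> (-2.565,11.435) [heading=45, draw]
  RT 90: heading 45 -> 315
]
RT 45: heading 315 -> 270
FD 13: (-2.565,11.435) -> (-2.565,-1.565) [heading=270, draw]
LT 180: heading 270 -> 90
Final: pos=(-2.565,-1.565), heading=90, 7 segment(s) drawn

Answer: -2.565 -1.565 90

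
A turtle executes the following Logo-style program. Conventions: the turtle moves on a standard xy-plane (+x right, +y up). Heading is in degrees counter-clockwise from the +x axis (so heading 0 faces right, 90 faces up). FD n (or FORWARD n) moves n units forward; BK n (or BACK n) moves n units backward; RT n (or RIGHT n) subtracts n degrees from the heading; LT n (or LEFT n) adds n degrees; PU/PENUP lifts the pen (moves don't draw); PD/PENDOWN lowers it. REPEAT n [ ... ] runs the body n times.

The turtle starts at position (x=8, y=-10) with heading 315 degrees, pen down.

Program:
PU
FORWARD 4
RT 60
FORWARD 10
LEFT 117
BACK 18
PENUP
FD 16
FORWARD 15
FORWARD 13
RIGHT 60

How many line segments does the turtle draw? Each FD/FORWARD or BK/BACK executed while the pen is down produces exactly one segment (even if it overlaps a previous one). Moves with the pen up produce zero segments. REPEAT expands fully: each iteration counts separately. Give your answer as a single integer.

Answer: 0

Derivation:
Executing turtle program step by step:
Start: pos=(8,-10), heading=315, pen down
PU: pen up
FD 4: (8,-10) -> (10.828,-12.828) [heading=315, move]
RT 60: heading 315 -> 255
FD 10: (10.828,-12.828) -> (8.24,-22.488) [heading=255, move]
LT 117: heading 255 -> 12
BK 18: (8.24,-22.488) -> (-9.366,-26.23) [heading=12, move]
PU: pen up
FD 16: (-9.366,-26.23) -> (6.284,-22.904) [heading=12, move]
FD 15: (6.284,-22.904) -> (20.956,-19.785) [heading=12, move]
FD 13: (20.956,-19.785) -> (33.672,-17.082) [heading=12, move]
RT 60: heading 12 -> 312
Final: pos=(33.672,-17.082), heading=312, 0 segment(s) drawn
Segments drawn: 0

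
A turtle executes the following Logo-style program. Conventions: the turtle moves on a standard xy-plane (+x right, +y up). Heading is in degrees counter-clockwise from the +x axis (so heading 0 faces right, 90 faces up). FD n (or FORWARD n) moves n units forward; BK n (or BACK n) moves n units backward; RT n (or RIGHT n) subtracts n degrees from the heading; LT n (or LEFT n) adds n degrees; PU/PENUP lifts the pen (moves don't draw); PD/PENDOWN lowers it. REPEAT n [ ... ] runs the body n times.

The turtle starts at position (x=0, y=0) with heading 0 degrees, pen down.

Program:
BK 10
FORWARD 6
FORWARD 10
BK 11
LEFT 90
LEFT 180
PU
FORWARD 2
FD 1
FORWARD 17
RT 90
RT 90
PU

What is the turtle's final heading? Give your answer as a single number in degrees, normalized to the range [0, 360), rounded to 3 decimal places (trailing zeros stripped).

Executing turtle program step by step:
Start: pos=(0,0), heading=0, pen down
BK 10: (0,0) -> (-10,0) [heading=0, draw]
FD 6: (-10,0) -> (-4,0) [heading=0, draw]
FD 10: (-4,0) -> (6,0) [heading=0, draw]
BK 11: (6,0) -> (-5,0) [heading=0, draw]
LT 90: heading 0 -> 90
LT 180: heading 90 -> 270
PU: pen up
FD 2: (-5,0) -> (-5,-2) [heading=270, move]
FD 1: (-5,-2) -> (-5,-3) [heading=270, move]
FD 17: (-5,-3) -> (-5,-20) [heading=270, move]
RT 90: heading 270 -> 180
RT 90: heading 180 -> 90
PU: pen up
Final: pos=(-5,-20), heading=90, 4 segment(s) drawn

Answer: 90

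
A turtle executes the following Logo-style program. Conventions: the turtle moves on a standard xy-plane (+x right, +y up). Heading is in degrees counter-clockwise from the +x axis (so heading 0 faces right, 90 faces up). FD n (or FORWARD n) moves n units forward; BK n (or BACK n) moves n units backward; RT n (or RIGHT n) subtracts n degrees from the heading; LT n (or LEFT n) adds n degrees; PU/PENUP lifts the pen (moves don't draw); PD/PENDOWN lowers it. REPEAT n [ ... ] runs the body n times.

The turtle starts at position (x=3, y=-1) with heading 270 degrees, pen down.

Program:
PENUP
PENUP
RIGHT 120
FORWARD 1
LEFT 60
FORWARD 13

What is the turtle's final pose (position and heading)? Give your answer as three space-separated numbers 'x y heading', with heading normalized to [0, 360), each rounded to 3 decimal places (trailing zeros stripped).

Executing turtle program step by step:
Start: pos=(3,-1), heading=270, pen down
PU: pen up
PU: pen up
RT 120: heading 270 -> 150
FD 1: (3,-1) -> (2.134,-0.5) [heading=150, move]
LT 60: heading 150 -> 210
FD 13: (2.134,-0.5) -> (-9.124,-7) [heading=210, move]
Final: pos=(-9.124,-7), heading=210, 0 segment(s) drawn

Answer: -9.124 -7 210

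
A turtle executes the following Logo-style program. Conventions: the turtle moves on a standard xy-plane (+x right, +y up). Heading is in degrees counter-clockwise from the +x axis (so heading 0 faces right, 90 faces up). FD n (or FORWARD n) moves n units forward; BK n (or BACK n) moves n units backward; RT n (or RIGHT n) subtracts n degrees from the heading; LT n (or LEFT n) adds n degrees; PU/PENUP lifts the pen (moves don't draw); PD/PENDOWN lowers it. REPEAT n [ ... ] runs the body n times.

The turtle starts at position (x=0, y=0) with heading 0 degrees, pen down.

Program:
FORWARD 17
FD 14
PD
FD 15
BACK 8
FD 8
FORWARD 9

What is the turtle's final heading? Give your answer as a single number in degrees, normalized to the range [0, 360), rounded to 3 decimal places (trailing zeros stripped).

Executing turtle program step by step:
Start: pos=(0,0), heading=0, pen down
FD 17: (0,0) -> (17,0) [heading=0, draw]
FD 14: (17,0) -> (31,0) [heading=0, draw]
PD: pen down
FD 15: (31,0) -> (46,0) [heading=0, draw]
BK 8: (46,0) -> (38,0) [heading=0, draw]
FD 8: (38,0) -> (46,0) [heading=0, draw]
FD 9: (46,0) -> (55,0) [heading=0, draw]
Final: pos=(55,0), heading=0, 6 segment(s) drawn

Answer: 0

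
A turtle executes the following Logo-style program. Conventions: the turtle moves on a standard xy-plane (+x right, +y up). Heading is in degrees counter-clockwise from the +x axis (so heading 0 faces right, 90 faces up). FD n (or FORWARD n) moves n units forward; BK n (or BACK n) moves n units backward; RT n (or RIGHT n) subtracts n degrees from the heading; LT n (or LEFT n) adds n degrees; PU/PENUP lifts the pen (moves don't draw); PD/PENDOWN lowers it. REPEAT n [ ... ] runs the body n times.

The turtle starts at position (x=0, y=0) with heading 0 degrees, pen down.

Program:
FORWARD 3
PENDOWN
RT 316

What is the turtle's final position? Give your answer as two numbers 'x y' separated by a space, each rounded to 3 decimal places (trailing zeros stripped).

Answer: 3 0

Derivation:
Executing turtle program step by step:
Start: pos=(0,0), heading=0, pen down
FD 3: (0,0) -> (3,0) [heading=0, draw]
PD: pen down
RT 316: heading 0 -> 44
Final: pos=(3,0), heading=44, 1 segment(s) drawn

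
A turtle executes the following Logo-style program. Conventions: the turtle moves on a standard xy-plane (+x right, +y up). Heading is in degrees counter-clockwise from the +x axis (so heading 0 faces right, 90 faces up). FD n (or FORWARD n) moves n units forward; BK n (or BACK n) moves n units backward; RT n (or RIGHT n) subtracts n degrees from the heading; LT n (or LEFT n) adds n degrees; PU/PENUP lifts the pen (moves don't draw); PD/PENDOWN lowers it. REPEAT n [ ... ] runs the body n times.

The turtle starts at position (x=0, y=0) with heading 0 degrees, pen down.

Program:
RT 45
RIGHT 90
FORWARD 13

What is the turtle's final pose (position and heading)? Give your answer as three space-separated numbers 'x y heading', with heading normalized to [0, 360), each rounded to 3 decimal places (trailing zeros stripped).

Answer: -9.192 -9.192 225

Derivation:
Executing turtle program step by step:
Start: pos=(0,0), heading=0, pen down
RT 45: heading 0 -> 315
RT 90: heading 315 -> 225
FD 13: (0,0) -> (-9.192,-9.192) [heading=225, draw]
Final: pos=(-9.192,-9.192), heading=225, 1 segment(s) drawn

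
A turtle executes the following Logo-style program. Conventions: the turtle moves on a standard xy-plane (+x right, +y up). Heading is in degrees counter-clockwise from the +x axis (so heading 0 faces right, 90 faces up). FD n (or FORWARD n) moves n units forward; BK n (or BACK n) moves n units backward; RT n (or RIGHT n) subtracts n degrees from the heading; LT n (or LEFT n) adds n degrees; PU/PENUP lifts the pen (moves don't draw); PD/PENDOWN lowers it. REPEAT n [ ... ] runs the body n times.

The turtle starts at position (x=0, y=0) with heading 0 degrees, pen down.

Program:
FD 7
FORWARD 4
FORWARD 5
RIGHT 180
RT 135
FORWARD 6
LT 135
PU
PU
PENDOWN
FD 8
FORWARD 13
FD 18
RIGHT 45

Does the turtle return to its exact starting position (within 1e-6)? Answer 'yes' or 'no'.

Answer: no

Derivation:
Executing turtle program step by step:
Start: pos=(0,0), heading=0, pen down
FD 7: (0,0) -> (7,0) [heading=0, draw]
FD 4: (7,0) -> (11,0) [heading=0, draw]
FD 5: (11,0) -> (16,0) [heading=0, draw]
RT 180: heading 0 -> 180
RT 135: heading 180 -> 45
FD 6: (16,0) -> (20.243,4.243) [heading=45, draw]
LT 135: heading 45 -> 180
PU: pen up
PU: pen up
PD: pen down
FD 8: (20.243,4.243) -> (12.243,4.243) [heading=180, draw]
FD 13: (12.243,4.243) -> (-0.757,4.243) [heading=180, draw]
FD 18: (-0.757,4.243) -> (-18.757,4.243) [heading=180, draw]
RT 45: heading 180 -> 135
Final: pos=(-18.757,4.243), heading=135, 7 segment(s) drawn

Start position: (0, 0)
Final position: (-18.757, 4.243)
Distance = 19.231; >= 1e-6 -> NOT closed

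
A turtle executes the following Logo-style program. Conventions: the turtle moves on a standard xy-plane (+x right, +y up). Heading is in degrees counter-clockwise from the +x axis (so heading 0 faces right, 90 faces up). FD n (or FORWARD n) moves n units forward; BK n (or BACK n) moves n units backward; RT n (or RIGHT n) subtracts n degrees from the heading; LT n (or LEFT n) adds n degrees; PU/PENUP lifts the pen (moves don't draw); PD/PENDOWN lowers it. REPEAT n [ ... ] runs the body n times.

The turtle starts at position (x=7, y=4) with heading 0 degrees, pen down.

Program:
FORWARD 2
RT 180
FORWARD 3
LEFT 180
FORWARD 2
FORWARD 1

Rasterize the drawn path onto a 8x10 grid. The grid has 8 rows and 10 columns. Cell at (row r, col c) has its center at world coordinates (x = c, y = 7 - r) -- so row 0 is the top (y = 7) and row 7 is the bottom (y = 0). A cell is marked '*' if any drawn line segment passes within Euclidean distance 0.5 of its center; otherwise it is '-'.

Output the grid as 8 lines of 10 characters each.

Segment 0: (7,4) -> (9,4)
Segment 1: (9,4) -> (6,4)
Segment 2: (6,4) -> (8,4)
Segment 3: (8,4) -> (9,4)

Answer: ----------
----------
----------
------****
----------
----------
----------
----------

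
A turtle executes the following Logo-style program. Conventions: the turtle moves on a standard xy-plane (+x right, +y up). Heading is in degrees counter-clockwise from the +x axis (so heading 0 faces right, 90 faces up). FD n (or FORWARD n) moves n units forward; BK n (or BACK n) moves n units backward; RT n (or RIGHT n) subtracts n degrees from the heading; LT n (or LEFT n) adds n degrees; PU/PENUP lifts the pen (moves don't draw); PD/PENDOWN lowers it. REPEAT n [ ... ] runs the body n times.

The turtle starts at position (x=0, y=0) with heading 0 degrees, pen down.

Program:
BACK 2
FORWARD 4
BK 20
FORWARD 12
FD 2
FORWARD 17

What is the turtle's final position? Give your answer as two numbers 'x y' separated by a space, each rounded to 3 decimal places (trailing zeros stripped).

Answer: 13 0

Derivation:
Executing turtle program step by step:
Start: pos=(0,0), heading=0, pen down
BK 2: (0,0) -> (-2,0) [heading=0, draw]
FD 4: (-2,0) -> (2,0) [heading=0, draw]
BK 20: (2,0) -> (-18,0) [heading=0, draw]
FD 12: (-18,0) -> (-6,0) [heading=0, draw]
FD 2: (-6,0) -> (-4,0) [heading=0, draw]
FD 17: (-4,0) -> (13,0) [heading=0, draw]
Final: pos=(13,0), heading=0, 6 segment(s) drawn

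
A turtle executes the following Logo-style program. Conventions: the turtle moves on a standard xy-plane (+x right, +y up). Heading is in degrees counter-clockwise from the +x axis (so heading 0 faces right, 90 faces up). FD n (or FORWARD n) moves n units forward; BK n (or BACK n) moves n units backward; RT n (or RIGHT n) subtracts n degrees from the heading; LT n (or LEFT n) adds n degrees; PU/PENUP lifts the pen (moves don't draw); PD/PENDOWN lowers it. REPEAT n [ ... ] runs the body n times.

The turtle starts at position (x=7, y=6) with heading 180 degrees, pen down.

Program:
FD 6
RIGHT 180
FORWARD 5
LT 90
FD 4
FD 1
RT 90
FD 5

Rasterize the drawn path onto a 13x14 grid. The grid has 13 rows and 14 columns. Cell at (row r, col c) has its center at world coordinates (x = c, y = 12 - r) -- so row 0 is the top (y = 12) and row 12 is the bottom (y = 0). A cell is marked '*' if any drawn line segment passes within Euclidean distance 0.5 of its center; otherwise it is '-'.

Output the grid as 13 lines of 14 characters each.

Segment 0: (7,6) -> (1,6)
Segment 1: (1,6) -> (6,6)
Segment 2: (6,6) -> (6,10)
Segment 3: (6,10) -> (6,11)
Segment 4: (6,11) -> (11,11)

Answer: --------------
------******--
------*-------
------*-------
------*-------
------*-------
-*******------
--------------
--------------
--------------
--------------
--------------
--------------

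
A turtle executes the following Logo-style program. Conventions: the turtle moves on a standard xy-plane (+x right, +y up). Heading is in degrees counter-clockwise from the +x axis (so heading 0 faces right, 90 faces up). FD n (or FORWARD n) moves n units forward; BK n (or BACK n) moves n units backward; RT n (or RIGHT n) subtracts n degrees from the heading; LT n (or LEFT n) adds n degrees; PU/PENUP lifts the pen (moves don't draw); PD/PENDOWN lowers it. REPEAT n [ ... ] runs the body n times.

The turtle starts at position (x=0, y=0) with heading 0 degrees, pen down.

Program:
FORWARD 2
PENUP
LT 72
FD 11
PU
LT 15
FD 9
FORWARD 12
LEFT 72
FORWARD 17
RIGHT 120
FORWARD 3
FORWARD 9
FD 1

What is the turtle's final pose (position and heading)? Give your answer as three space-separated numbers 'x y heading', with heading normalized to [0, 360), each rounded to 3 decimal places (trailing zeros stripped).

Executing turtle program step by step:
Start: pos=(0,0), heading=0, pen down
FD 2: (0,0) -> (2,0) [heading=0, draw]
PU: pen up
LT 72: heading 0 -> 72
FD 11: (2,0) -> (5.399,10.462) [heading=72, move]
PU: pen up
LT 15: heading 72 -> 87
FD 9: (5.399,10.462) -> (5.87,19.449) [heading=87, move]
FD 12: (5.87,19.449) -> (6.498,31.433) [heading=87, move]
LT 72: heading 87 -> 159
FD 17: (6.498,31.433) -> (-9.373,37.525) [heading=159, move]
RT 120: heading 159 -> 39
FD 3: (-9.373,37.525) -> (-7.041,39.413) [heading=39, move]
FD 9: (-7.041,39.413) -> (-0.047,45.077) [heading=39, move]
FD 1: (-0.047,45.077) -> (0.73,45.706) [heading=39, move]
Final: pos=(0.73,45.706), heading=39, 1 segment(s) drawn

Answer: 0.73 45.706 39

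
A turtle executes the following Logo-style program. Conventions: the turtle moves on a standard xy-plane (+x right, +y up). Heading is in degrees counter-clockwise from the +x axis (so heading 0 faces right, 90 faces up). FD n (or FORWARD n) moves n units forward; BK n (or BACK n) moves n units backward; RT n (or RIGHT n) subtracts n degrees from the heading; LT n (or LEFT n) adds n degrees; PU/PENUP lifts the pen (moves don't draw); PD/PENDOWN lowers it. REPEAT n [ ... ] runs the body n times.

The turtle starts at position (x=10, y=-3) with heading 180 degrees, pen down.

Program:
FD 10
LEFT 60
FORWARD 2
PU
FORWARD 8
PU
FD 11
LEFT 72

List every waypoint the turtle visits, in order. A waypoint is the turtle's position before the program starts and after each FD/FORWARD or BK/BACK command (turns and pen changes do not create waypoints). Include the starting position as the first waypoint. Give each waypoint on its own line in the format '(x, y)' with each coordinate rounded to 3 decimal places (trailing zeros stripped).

Executing turtle program step by step:
Start: pos=(10,-3), heading=180, pen down
FD 10: (10,-3) -> (0,-3) [heading=180, draw]
LT 60: heading 180 -> 240
FD 2: (0,-3) -> (-1,-4.732) [heading=240, draw]
PU: pen up
FD 8: (-1,-4.732) -> (-5,-11.66) [heading=240, move]
PU: pen up
FD 11: (-5,-11.66) -> (-10.5,-21.187) [heading=240, move]
LT 72: heading 240 -> 312
Final: pos=(-10.5,-21.187), heading=312, 2 segment(s) drawn
Waypoints (5 total):
(10, -3)
(0, -3)
(-1, -4.732)
(-5, -11.66)
(-10.5, -21.187)

Answer: (10, -3)
(0, -3)
(-1, -4.732)
(-5, -11.66)
(-10.5, -21.187)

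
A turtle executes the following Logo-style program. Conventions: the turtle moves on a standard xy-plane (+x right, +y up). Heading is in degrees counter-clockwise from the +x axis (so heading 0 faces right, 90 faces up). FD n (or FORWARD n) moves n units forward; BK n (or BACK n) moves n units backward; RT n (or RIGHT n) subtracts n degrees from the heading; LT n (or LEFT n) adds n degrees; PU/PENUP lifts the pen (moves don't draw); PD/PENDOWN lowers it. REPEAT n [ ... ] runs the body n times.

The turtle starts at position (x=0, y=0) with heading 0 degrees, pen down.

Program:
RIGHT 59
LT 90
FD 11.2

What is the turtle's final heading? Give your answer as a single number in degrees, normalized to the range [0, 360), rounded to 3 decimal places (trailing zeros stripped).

Answer: 31

Derivation:
Executing turtle program step by step:
Start: pos=(0,0), heading=0, pen down
RT 59: heading 0 -> 301
LT 90: heading 301 -> 31
FD 11.2: (0,0) -> (9.6,5.768) [heading=31, draw]
Final: pos=(9.6,5.768), heading=31, 1 segment(s) drawn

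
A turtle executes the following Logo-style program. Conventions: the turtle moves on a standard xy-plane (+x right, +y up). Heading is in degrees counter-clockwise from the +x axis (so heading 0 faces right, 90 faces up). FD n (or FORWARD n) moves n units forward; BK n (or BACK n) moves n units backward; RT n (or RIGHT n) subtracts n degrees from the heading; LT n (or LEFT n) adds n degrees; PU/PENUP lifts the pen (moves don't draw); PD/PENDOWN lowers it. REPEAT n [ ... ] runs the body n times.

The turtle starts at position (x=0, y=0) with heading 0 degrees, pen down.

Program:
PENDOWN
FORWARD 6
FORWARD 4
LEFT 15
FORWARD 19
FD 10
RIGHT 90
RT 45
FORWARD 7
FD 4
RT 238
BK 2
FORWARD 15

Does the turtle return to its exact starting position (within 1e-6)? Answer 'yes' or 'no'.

Executing turtle program step by step:
Start: pos=(0,0), heading=0, pen down
PD: pen down
FD 6: (0,0) -> (6,0) [heading=0, draw]
FD 4: (6,0) -> (10,0) [heading=0, draw]
LT 15: heading 0 -> 15
FD 19: (10,0) -> (28.353,4.918) [heading=15, draw]
FD 10: (28.353,4.918) -> (38.012,7.506) [heading=15, draw]
RT 90: heading 15 -> 285
RT 45: heading 285 -> 240
FD 7: (38.012,7.506) -> (34.512,1.444) [heading=240, draw]
FD 4: (34.512,1.444) -> (32.512,-2.021) [heading=240, draw]
RT 238: heading 240 -> 2
BK 2: (32.512,-2.021) -> (30.513,-2.09) [heading=2, draw]
FD 15: (30.513,-2.09) -> (45.504,-1.567) [heading=2, draw]
Final: pos=(45.504,-1.567), heading=2, 8 segment(s) drawn

Start position: (0, 0)
Final position: (45.504, -1.567)
Distance = 45.531; >= 1e-6 -> NOT closed

Answer: no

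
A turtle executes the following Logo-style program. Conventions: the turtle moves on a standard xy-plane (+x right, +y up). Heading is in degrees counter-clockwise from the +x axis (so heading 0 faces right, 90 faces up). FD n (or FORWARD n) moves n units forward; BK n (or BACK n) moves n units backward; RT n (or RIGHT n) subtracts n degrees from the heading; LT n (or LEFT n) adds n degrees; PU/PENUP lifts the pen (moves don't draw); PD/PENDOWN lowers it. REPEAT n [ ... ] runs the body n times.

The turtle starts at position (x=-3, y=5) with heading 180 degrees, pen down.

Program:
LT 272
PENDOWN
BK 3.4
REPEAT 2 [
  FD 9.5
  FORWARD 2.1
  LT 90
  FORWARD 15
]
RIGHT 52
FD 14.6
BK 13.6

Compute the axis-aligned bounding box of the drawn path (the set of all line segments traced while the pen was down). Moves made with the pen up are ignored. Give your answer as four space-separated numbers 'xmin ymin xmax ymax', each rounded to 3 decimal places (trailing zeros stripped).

Executing turtle program step by step:
Start: pos=(-3,5), heading=180, pen down
LT 272: heading 180 -> 92
PD: pen down
BK 3.4: (-3,5) -> (-2.881,1.602) [heading=92, draw]
REPEAT 2 [
  -- iteration 1/2 --
  FD 9.5: (-2.881,1.602) -> (-3.213,11.096) [heading=92, draw]
  FD 2.1: (-3.213,11.096) -> (-3.286,13.195) [heading=92, draw]
  LT 90: heading 92 -> 182
  FD 15: (-3.286,13.195) -> (-18.277,12.672) [heading=182, draw]
  -- iteration 2/2 --
  FD 9.5: (-18.277,12.672) -> (-27.771,12.34) [heading=182, draw]
  FD 2.1: (-27.771,12.34) -> (-29.87,12.267) [heading=182, draw]
  LT 90: heading 182 -> 272
  FD 15: (-29.87,12.267) -> (-29.346,-2.724) [heading=272, draw]
]
RT 52: heading 272 -> 220
FD 14.6: (-29.346,-2.724) -> (-40.531,-12.109) [heading=220, draw]
BK 13.6: (-40.531,-12.109) -> (-30.113,-3.367) [heading=220, draw]
Final: pos=(-30.113,-3.367), heading=220, 9 segment(s) drawn

Segment endpoints: x in {-40.531, -30.113, -29.87, -29.346, -27.771, -18.277, -3.286, -3.213, -3, -2.881}, y in {-12.109, -3.367, -2.724, 1.602, 5, 11.096, 12.267, 12.34, 12.672, 13.195}
xmin=-40.531, ymin=-12.109, xmax=-2.881, ymax=13.195

Answer: -40.531 -12.109 -2.881 13.195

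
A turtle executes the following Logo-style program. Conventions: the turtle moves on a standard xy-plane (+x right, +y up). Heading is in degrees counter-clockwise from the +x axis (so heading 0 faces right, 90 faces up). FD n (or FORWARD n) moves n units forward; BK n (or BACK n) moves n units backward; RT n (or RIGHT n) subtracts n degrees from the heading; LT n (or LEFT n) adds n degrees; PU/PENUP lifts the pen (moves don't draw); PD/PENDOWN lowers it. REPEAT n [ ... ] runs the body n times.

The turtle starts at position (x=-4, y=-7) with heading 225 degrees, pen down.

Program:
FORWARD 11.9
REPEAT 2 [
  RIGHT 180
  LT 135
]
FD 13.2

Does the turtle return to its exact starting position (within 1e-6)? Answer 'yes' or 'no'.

Executing turtle program step by step:
Start: pos=(-4,-7), heading=225, pen down
FD 11.9: (-4,-7) -> (-12.415,-15.415) [heading=225, draw]
REPEAT 2 [
  -- iteration 1/2 --
  RT 180: heading 225 -> 45
  LT 135: heading 45 -> 180
  -- iteration 2/2 --
  RT 180: heading 180 -> 0
  LT 135: heading 0 -> 135
]
FD 13.2: (-12.415,-15.415) -> (-21.748,-6.081) [heading=135, draw]
Final: pos=(-21.748,-6.081), heading=135, 2 segment(s) drawn

Start position: (-4, -7)
Final position: (-21.748, -6.081)
Distance = 17.772; >= 1e-6 -> NOT closed

Answer: no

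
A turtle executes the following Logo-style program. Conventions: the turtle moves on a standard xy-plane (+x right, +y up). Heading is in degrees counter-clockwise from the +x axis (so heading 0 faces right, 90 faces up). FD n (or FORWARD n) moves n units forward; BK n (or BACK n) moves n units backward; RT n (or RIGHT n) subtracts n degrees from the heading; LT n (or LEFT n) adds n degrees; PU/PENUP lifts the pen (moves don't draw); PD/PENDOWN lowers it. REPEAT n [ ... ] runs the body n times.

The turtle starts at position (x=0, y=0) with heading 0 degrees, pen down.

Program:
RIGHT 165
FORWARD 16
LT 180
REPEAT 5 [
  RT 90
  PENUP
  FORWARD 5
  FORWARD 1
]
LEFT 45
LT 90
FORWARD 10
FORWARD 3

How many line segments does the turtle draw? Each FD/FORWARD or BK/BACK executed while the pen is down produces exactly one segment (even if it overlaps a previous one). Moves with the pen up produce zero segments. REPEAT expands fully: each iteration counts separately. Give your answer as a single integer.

Executing turtle program step by step:
Start: pos=(0,0), heading=0, pen down
RT 165: heading 0 -> 195
FD 16: (0,0) -> (-15.455,-4.141) [heading=195, draw]
LT 180: heading 195 -> 15
REPEAT 5 [
  -- iteration 1/5 --
  RT 90: heading 15 -> 285
  PU: pen up
  FD 5: (-15.455,-4.141) -> (-14.161,-8.971) [heading=285, move]
  FD 1: (-14.161,-8.971) -> (-13.902,-9.937) [heading=285, move]
  -- iteration 2/5 --
  RT 90: heading 285 -> 195
  PU: pen up
  FD 5: (-13.902,-9.937) -> (-18.732,-11.231) [heading=195, move]
  FD 1: (-18.732,-11.231) -> (-19.697,-11.49) [heading=195, move]
  -- iteration 3/5 --
  RT 90: heading 195 -> 105
  PU: pen up
  FD 5: (-19.697,-11.49) -> (-20.992,-6.66) [heading=105, move]
  FD 1: (-20.992,-6.66) -> (-21.25,-5.694) [heading=105, move]
  -- iteration 4/5 --
  RT 90: heading 105 -> 15
  PU: pen up
  FD 5: (-21.25,-5.694) -> (-16.421,-4.4) [heading=15, move]
  FD 1: (-16.421,-4.4) -> (-15.455,-4.141) [heading=15, move]
  -- iteration 5/5 --
  RT 90: heading 15 -> 285
  PU: pen up
  FD 5: (-15.455,-4.141) -> (-14.161,-8.971) [heading=285, move]
  FD 1: (-14.161,-8.971) -> (-13.902,-9.937) [heading=285, move]
]
LT 45: heading 285 -> 330
LT 90: heading 330 -> 60
FD 10: (-13.902,-9.937) -> (-8.902,-1.276) [heading=60, move]
FD 3: (-8.902,-1.276) -> (-7.402,1.322) [heading=60, move]
Final: pos=(-7.402,1.322), heading=60, 1 segment(s) drawn
Segments drawn: 1

Answer: 1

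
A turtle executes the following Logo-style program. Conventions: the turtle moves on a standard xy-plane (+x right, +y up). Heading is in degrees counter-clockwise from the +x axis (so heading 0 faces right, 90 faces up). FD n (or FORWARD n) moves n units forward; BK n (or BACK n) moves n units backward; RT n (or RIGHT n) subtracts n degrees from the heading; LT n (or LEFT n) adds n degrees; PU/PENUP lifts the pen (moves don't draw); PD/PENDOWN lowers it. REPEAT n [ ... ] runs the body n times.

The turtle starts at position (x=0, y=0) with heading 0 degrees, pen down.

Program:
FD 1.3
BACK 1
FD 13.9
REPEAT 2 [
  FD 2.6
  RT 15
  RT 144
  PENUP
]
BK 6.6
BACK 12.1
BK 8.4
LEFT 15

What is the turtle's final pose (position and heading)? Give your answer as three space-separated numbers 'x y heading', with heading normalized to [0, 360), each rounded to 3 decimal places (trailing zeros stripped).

Answer: -5.767 -19.065 57

Derivation:
Executing turtle program step by step:
Start: pos=(0,0), heading=0, pen down
FD 1.3: (0,0) -> (1.3,0) [heading=0, draw]
BK 1: (1.3,0) -> (0.3,0) [heading=0, draw]
FD 13.9: (0.3,0) -> (14.2,0) [heading=0, draw]
REPEAT 2 [
  -- iteration 1/2 --
  FD 2.6: (14.2,0) -> (16.8,0) [heading=0, draw]
  RT 15: heading 0 -> 345
  RT 144: heading 345 -> 201
  PU: pen up
  -- iteration 2/2 --
  FD 2.6: (16.8,0) -> (14.373,-0.932) [heading=201, move]
  RT 15: heading 201 -> 186
  RT 144: heading 186 -> 42
  PU: pen up
]
BK 6.6: (14.373,-0.932) -> (9.468,-5.348) [heading=42, move]
BK 12.1: (9.468,-5.348) -> (0.476,-13.444) [heading=42, move]
BK 8.4: (0.476,-13.444) -> (-5.767,-19.065) [heading=42, move]
LT 15: heading 42 -> 57
Final: pos=(-5.767,-19.065), heading=57, 4 segment(s) drawn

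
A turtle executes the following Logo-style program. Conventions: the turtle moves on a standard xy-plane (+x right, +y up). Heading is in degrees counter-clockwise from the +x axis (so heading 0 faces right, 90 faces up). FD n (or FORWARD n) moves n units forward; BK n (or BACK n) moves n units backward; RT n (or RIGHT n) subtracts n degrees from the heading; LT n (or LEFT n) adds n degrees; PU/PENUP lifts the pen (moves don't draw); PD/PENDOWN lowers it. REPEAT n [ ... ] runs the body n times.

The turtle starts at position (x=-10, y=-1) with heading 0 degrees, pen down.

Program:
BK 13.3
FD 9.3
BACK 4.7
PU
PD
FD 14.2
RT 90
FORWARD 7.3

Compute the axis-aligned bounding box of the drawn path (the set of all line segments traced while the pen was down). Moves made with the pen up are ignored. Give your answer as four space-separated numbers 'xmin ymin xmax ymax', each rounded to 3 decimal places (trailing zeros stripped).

Answer: -23.3 -8.3 -4.5 -1

Derivation:
Executing turtle program step by step:
Start: pos=(-10,-1), heading=0, pen down
BK 13.3: (-10,-1) -> (-23.3,-1) [heading=0, draw]
FD 9.3: (-23.3,-1) -> (-14,-1) [heading=0, draw]
BK 4.7: (-14,-1) -> (-18.7,-1) [heading=0, draw]
PU: pen up
PD: pen down
FD 14.2: (-18.7,-1) -> (-4.5,-1) [heading=0, draw]
RT 90: heading 0 -> 270
FD 7.3: (-4.5,-1) -> (-4.5,-8.3) [heading=270, draw]
Final: pos=(-4.5,-8.3), heading=270, 5 segment(s) drawn

Segment endpoints: x in {-23.3, -18.7, -14, -10, -4.5, -4.5}, y in {-8.3, -1}
xmin=-23.3, ymin=-8.3, xmax=-4.5, ymax=-1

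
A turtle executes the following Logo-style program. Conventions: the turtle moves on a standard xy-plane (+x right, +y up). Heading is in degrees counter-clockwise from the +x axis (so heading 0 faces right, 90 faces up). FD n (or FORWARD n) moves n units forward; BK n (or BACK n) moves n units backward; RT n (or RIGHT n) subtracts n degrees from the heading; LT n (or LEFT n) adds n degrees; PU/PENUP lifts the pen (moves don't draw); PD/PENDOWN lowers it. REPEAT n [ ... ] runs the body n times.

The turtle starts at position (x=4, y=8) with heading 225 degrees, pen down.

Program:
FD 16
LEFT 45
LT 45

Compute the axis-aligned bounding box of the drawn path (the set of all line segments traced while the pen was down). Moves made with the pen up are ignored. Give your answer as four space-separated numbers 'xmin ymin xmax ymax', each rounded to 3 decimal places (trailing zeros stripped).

Answer: -7.314 -3.314 4 8

Derivation:
Executing turtle program step by step:
Start: pos=(4,8), heading=225, pen down
FD 16: (4,8) -> (-7.314,-3.314) [heading=225, draw]
LT 45: heading 225 -> 270
LT 45: heading 270 -> 315
Final: pos=(-7.314,-3.314), heading=315, 1 segment(s) drawn

Segment endpoints: x in {-7.314, 4}, y in {-3.314, 8}
xmin=-7.314, ymin=-3.314, xmax=4, ymax=8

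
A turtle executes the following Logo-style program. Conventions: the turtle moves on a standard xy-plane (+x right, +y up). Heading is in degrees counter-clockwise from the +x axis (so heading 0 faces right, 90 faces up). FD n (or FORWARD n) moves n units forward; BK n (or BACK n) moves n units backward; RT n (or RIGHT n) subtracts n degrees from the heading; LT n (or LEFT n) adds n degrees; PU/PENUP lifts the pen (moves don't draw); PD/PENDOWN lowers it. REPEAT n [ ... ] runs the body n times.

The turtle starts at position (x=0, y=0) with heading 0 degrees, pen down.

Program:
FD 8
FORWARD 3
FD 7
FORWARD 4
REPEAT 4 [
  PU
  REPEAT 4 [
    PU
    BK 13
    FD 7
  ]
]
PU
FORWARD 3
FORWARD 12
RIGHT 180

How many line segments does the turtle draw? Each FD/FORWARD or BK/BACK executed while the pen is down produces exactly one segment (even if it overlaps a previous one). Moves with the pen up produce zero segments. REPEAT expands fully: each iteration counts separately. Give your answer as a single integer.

Answer: 4

Derivation:
Executing turtle program step by step:
Start: pos=(0,0), heading=0, pen down
FD 8: (0,0) -> (8,0) [heading=0, draw]
FD 3: (8,0) -> (11,0) [heading=0, draw]
FD 7: (11,0) -> (18,0) [heading=0, draw]
FD 4: (18,0) -> (22,0) [heading=0, draw]
REPEAT 4 [
  -- iteration 1/4 --
  PU: pen up
  REPEAT 4 [
    -- iteration 1/4 --
    PU: pen up
    BK 13: (22,0) -> (9,0) [heading=0, move]
    FD 7: (9,0) -> (16,0) [heading=0, move]
    -- iteration 2/4 --
    PU: pen up
    BK 13: (16,0) -> (3,0) [heading=0, move]
    FD 7: (3,0) -> (10,0) [heading=0, move]
    -- iteration 3/4 --
    PU: pen up
    BK 13: (10,0) -> (-3,0) [heading=0, move]
    FD 7: (-3,0) -> (4,0) [heading=0, move]
    -- iteration 4/4 --
    PU: pen up
    BK 13: (4,0) -> (-9,0) [heading=0, move]
    FD 7: (-9,0) -> (-2,0) [heading=0, move]
  ]
  -- iteration 2/4 --
  PU: pen up
  REPEAT 4 [
    -- iteration 1/4 --
    PU: pen up
    BK 13: (-2,0) -> (-15,0) [heading=0, move]
    FD 7: (-15,0) -> (-8,0) [heading=0, move]
    -- iteration 2/4 --
    PU: pen up
    BK 13: (-8,0) -> (-21,0) [heading=0, move]
    FD 7: (-21,0) -> (-14,0) [heading=0, move]
    -- iteration 3/4 --
    PU: pen up
    BK 13: (-14,0) -> (-27,0) [heading=0, move]
    FD 7: (-27,0) -> (-20,0) [heading=0, move]
    -- iteration 4/4 --
    PU: pen up
    BK 13: (-20,0) -> (-33,0) [heading=0, move]
    FD 7: (-33,0) -> (-26,0) [heading=0, move]
  ]
  -- iteration 3/4 --
  PU: pen up
  REPEAT 4 [
    -- iteration 1/4 --
    PU: pen up
    BK 13: (-26,0) -> (-39,0) [heading=0, move]
    FD 7: (-39,0) -> (-32,0) [heading=0, move]
    -- iteration 2/4 --
    PU: pen up
    BK 13: (-32,0) -> (-45,0) [heading=0, move]
    FD 7: (-45,0) -> (-38,0) [heading=0, move]
    -- iteration 3/4 --
    PU: pen up
    BK 13: (-38,0) -> (-51,0) [heading=0, move]
    FD 7: (-51,0) -> (-44,0) [heading=0, move]
    -- iteration 4/4 --
    PU: pen up
    BK 13: (-44,0) -> (-57,0) [heading=0, move]
    FD 7: (-57,0) -> (-50,0) [heading=0, move]
  ]
  -- iteration 4/4 --
  PU: pen up
  REPEAT 4 [
    -- iteration 1/4 --
    PU: pen up
    BK 13: (-50,0) -> (-63,0) [heading=0, move]
    FD 7: (-63,0) -> (-56,0) [heading=0, move]
    -- iteration 2/4 --
    PU: pen up
    BK 13: (-56,0) -> (-69,0) [heading=0, move]
    FD 7: (-69,0) -> (-62,0) [heading=0, move]
    -- iteration 3/4 --
    PU: pen up
    BK 13: (-62,0) -> (-75,0) [heading=0, move]
    FD 7: (-75,0) -> (-68,0) [heading=0, move]
    -- iteration 4/4 --
    PU: pen up
    BK 13: (-68,0) -> (-81,0) [heading=0, move]
    FD 7: (-81,0) -> (-74,0) [heading=0, move]
  ]
]
PU: pen up
FD 3: (-74,0) -> (-71,0) [heading=0, move]
FD 12: (-71,0) -> (-59,0) [heading=0, move]
RT 180: heading 0 -> 180
Final: pos=(-59,0), heading=180, 4 segment(s) drawn
Segments drawn: 4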